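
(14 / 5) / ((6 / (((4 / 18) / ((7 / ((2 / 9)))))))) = 4 / 1215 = 0.00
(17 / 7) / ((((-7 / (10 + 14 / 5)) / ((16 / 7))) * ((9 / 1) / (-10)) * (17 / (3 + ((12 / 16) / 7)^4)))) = 4917464 / 2470629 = 1.99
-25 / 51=-0.49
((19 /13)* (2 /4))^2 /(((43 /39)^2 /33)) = 107217 /7396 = 14.50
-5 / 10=-1 / 2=-0.50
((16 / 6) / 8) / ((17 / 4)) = 4 / 51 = 0.08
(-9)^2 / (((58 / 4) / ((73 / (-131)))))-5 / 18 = -3.39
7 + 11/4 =39/4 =9.75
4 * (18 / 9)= 8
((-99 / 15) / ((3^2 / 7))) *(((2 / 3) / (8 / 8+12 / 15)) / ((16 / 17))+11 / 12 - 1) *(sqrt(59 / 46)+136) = -87703 / 405 - 5159 *sqrt(2714) / 149040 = -218.35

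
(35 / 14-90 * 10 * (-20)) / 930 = 7201 / 372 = 19.36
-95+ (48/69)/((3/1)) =-6539/69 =-94.77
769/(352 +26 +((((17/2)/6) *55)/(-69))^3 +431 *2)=436533271488/703085404105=0.62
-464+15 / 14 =-6481 / 14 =-462.93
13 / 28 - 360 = -10067 / 28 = -359.54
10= 10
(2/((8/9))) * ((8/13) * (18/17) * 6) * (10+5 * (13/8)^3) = 3913515/14144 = 276.69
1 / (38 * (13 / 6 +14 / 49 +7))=21 / 7543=0.00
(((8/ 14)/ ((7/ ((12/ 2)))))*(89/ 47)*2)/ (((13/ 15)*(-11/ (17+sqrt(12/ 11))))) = -3.51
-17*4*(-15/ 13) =1020/ 13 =78.46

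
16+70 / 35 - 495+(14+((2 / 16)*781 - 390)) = -6043 / 8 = -755.38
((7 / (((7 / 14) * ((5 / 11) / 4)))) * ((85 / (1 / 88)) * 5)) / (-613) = -4607680 / 613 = -7516.61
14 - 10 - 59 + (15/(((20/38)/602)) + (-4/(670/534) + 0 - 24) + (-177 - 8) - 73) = 5633632/335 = 16816.81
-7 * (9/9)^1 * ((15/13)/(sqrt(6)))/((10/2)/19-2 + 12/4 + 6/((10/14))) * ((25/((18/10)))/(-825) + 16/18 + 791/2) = -782854625 * sqrt(6)/14177592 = -135.26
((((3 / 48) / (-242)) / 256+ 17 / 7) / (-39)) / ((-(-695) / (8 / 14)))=-5616979 / 109708318720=-0.00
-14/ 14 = -1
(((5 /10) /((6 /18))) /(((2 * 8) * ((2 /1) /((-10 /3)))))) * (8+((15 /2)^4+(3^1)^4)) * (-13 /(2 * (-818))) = -3383185 /837632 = -4.04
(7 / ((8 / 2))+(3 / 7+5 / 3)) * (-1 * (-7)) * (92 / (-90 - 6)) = -7429 / 288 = -25.80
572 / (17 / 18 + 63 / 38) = 97812 / 445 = 219.80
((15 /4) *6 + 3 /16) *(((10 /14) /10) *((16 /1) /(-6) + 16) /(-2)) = -10.80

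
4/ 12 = 1/ 3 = 0.33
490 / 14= 35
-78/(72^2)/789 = -13/681696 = -0.00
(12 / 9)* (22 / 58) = 44 / 87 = 0.51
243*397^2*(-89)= -3408609843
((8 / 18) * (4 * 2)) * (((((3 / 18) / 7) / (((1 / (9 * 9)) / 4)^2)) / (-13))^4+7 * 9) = 333167453211529952 / 68574961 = 4858441745.40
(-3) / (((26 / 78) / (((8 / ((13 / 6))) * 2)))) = -864 / 13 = -66.46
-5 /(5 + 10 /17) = -17 /19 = -0.89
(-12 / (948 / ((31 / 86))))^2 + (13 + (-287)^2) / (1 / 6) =22815745648273 / 46158436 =494292.00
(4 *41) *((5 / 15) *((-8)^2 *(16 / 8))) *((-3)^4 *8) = 4534272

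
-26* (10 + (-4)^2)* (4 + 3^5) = -166972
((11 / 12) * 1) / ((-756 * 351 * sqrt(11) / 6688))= -0.01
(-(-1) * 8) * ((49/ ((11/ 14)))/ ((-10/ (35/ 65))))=-19208/ 715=-26.86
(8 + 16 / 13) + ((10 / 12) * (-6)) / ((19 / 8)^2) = 39160 / 4693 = 8.34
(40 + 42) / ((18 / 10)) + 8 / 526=45.57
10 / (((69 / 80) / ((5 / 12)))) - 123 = -24461 / 207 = -118.17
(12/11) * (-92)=-1104/11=-100.36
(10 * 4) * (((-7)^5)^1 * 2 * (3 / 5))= -806736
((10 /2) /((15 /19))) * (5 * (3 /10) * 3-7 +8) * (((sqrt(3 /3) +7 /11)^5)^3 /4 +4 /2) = 16102639179352861145 /1139249500749723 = 14134.43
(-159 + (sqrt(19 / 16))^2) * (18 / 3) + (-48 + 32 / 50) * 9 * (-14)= 1004097 / 200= 5020.48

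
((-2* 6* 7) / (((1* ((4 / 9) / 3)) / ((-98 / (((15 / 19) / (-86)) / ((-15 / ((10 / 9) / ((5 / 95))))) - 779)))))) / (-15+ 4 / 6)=750141 / 150734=4.98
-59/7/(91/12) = -708/637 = -1.11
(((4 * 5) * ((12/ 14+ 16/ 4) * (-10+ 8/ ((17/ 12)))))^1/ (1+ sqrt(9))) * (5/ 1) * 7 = -3700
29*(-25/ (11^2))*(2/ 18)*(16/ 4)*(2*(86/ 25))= -19952/ 1089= -18.32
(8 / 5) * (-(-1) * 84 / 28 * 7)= 168 / 5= 33.60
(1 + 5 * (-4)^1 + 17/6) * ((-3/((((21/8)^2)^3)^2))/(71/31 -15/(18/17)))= -206639466545152/5416340990884363323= -0.00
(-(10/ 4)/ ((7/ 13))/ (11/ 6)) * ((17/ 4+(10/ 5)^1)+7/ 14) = -5265/ 308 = -17.09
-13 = -13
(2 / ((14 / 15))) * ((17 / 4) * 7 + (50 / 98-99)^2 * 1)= 1401702345 / 67228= 20849.98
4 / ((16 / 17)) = 17 / 4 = 4.25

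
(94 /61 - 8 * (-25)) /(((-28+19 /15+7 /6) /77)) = -28399140 /46787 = -606.99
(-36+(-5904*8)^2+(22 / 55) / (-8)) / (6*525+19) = 44617235759 / 63380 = 703963.96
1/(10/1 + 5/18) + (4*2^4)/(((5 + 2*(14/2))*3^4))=0.14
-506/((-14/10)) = 361.43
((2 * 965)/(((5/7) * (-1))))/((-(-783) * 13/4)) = -10808/10179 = -1.06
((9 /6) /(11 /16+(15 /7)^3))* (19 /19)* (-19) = -156408 /57773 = -2.71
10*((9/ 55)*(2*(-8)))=-288/ 11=-26.18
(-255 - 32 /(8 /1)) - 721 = -980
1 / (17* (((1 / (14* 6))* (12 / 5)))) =35 / 17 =2.06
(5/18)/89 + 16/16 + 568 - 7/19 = 17308103/30438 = 568.63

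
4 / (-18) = -0.22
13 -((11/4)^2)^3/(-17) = 2676777/69632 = 38.44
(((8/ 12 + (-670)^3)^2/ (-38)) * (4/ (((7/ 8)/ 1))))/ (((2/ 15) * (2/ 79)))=-1286318188740713526320/ 399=-3223855109625848436.89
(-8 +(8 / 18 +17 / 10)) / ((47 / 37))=-19499 / 4230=-4.61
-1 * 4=-4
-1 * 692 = -692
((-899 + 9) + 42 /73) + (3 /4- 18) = -906.67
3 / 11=0.27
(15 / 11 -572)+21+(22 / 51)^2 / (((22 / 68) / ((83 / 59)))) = -54496898 / 99297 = -548.83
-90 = -90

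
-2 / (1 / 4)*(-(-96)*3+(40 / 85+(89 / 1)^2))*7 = -7815416 / 17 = -459730.35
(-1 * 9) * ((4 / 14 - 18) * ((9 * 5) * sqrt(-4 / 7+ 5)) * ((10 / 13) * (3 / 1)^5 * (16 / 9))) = 216950400 * sqrt(217) / 637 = 5017078.42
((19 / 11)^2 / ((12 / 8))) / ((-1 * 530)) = -361 / 96195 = -0.00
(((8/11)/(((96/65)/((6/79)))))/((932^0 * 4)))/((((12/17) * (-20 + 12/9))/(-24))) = 0.02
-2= -2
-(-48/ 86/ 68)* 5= 30/ 731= 0.04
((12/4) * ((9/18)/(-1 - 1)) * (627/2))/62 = -1881/496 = -3.79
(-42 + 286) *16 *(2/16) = 488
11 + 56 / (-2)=-17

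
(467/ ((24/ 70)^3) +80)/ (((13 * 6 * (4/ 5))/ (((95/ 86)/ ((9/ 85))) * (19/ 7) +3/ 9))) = 15647956174075/ 2921038848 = 5356.98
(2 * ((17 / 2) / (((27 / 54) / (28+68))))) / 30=544 / 5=108.80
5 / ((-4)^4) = 5 / 256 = 0.02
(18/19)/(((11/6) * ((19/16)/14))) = 24192/3971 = 6.09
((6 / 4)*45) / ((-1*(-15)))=9 / 2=4.50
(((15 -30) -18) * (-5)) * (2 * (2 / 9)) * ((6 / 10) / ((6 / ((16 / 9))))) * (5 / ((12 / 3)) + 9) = 3608 / 27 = 133.63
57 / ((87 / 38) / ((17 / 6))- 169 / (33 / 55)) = -55233 / 272152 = -0.20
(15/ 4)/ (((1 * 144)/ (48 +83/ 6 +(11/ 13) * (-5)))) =22465/ 14976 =1.50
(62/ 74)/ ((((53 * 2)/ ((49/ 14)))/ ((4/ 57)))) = 217/ 111777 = 0.00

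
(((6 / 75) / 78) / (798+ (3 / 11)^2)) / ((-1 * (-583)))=11 / 4990099725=0.00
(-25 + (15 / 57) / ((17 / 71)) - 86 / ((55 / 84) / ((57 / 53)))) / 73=-155504864 / 68732785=-2.26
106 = 106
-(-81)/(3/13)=351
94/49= 1.92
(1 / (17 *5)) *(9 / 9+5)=6 / 85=0.07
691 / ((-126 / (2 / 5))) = -691 / 315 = -2.19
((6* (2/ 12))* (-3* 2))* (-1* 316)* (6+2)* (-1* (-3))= 45504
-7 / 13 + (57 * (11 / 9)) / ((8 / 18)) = 8123 / 52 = 156.21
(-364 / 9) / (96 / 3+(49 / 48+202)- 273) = 1.06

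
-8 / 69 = -0.12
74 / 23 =3.22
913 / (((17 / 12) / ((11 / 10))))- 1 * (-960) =141858 / 85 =1668.92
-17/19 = -0.89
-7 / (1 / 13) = -91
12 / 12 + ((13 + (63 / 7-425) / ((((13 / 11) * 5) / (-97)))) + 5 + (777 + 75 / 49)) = 1868451 / 245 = 7626.33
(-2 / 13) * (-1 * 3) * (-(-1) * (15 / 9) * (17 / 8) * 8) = 170 / 13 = 13.08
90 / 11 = 8.18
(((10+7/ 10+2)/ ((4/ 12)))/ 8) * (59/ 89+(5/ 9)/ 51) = 1747901/ 544680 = 3.21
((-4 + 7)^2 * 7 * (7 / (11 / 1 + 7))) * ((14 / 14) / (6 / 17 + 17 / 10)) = 4165 / 349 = 11.93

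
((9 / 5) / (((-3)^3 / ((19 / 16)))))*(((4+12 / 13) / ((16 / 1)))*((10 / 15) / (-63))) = 19 / 73710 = 0.00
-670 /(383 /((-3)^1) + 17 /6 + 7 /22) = 22110 /4109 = 5.38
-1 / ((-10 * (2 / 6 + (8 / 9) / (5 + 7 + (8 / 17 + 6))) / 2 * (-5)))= -1413 / 13475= -0.10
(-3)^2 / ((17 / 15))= 135 / 17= 7.94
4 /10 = 2 /5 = 0.40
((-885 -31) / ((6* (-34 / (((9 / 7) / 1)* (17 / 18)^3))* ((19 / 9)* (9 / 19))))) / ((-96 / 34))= -1125077 / 653184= -1.72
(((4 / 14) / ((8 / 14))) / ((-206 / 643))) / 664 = -643 / 273568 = -0.00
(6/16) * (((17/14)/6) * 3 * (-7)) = -51/32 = -1.59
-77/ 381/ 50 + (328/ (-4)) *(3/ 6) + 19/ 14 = -2643457/ 66675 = -39.65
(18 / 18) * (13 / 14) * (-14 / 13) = -1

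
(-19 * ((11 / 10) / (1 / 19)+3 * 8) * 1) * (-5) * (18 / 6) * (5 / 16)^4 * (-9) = -143960625 / 131072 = -1098.33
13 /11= 1.18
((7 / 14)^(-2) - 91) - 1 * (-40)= -47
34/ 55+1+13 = 14.62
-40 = -40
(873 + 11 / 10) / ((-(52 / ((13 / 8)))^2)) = -8741 / 10240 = -0.85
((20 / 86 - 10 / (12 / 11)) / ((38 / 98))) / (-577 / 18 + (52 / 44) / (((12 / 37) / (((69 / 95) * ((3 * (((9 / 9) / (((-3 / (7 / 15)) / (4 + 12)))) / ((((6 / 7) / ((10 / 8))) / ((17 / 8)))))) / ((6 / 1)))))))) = 894524400 / 1640785357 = 0.55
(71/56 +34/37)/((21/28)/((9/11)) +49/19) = 258267/412846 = 0.63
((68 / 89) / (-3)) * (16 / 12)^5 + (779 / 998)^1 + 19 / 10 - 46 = -7186200082 / 161878095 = -44.39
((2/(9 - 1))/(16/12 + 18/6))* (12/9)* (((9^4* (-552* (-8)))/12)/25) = 7429.07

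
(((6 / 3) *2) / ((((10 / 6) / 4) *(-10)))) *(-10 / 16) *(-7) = -21 / 5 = -4.20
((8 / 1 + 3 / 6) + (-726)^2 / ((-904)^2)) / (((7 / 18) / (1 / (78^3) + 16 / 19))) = 19.80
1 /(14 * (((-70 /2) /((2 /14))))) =-1 /3430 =-0.00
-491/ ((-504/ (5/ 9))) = 2455/ 4536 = 0.54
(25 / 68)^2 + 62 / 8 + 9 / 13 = 515609 / 60112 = 8.58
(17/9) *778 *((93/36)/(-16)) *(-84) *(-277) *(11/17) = -257206411/72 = -3572311.26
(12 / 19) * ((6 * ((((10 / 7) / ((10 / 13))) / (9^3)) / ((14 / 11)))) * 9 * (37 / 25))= 21164 / 209475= 0.10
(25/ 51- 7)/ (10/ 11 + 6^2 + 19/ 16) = -58432/ 341955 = -0.17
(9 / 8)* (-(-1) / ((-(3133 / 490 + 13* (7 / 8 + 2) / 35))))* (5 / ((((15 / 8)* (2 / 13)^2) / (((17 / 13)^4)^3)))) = -57096979248516578 / 134412029552775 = -424.79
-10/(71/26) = -260/71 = -3.66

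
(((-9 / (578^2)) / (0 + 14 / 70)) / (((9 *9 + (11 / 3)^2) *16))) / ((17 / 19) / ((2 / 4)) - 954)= 1539 / 16440353820160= 0.00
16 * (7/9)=112/9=12.44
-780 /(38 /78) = -30420 /19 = -1601.05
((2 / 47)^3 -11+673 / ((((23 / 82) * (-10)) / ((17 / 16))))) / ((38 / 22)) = -558830354093 / 3629652080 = -153.96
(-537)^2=288369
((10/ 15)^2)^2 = 16/ 81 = 0.20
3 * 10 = 30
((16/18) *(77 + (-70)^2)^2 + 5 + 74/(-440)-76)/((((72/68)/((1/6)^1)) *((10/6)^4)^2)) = 20010559468293/343750000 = 58212.54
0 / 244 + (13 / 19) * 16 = 208 / 19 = 10.95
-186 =-186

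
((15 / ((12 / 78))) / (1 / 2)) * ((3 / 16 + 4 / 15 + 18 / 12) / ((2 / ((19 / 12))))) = 115843 / 384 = 301.67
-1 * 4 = -4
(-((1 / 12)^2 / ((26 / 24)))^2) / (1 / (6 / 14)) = -1 / 56784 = -0.00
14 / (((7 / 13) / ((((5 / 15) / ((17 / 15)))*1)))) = 130 / 17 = 7.65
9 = 9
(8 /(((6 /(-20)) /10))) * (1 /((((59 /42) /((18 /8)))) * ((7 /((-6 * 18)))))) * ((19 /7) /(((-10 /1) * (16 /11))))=-507870 /413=-1229.71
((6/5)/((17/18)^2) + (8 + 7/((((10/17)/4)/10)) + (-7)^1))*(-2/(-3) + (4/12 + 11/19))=4147254/5491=755.28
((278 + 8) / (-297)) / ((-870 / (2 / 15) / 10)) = 52 / 35235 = 0.00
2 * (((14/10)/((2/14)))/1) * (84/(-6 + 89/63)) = -518616/1445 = -358.90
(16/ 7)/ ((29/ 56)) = 128/ 29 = 4.41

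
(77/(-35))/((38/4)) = -22/95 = -0.23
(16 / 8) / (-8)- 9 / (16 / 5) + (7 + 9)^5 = 1048572.94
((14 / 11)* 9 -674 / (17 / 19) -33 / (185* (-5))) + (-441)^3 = -14835523093504 / 172975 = -85766862.80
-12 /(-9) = 4 /3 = 1.33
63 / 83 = 0.76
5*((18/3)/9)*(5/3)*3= 50/3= 16.67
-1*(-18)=18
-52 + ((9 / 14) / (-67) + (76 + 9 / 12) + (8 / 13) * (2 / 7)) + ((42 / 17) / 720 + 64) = 1105972069 / 12437880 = 88.92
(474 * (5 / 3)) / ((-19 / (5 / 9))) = -3950 / 171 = -23.10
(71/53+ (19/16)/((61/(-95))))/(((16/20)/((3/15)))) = -26369/206912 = -0.13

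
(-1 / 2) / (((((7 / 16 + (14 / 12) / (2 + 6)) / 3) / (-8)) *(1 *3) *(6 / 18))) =144 / 7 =20.57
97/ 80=1.21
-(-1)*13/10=13/10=1.30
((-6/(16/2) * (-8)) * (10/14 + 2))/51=38/119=0.32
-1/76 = -0.01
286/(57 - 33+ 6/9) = 429/37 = 11.59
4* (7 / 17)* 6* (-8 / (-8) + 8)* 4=355.76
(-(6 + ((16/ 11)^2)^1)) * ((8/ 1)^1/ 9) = -7856/ 1089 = -7.21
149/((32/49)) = 7301/32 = 228.16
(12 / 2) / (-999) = -2 / 333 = -0.01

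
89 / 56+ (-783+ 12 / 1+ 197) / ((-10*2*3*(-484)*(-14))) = 323357 / 203280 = 1.59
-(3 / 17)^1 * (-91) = 16.06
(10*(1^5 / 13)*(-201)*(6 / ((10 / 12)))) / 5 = -14472 / 65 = -222.65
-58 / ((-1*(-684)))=-29 / 342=-0.08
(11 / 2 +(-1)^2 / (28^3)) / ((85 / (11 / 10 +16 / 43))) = 76426521 / 802345600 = 0.10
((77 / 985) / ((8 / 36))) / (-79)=-693 / 155630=-0.00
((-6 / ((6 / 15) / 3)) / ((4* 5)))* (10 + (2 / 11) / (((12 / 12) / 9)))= -288 / 11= -26.18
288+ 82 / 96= 13865 / 48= 288.85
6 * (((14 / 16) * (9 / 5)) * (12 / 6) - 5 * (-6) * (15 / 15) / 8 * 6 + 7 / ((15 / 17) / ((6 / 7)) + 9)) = 539079 / 3410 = 158.09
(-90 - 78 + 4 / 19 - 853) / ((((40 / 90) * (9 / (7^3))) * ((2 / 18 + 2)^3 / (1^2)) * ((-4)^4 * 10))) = -3.63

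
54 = 54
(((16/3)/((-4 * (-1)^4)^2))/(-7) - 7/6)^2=289/196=1.47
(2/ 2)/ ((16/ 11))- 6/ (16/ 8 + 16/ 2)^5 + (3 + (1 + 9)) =171093/ 12500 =13.69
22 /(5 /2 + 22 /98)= 2156 /267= 8.07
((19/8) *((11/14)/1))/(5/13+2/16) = 2717/742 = 3.66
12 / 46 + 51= 1179 / 23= 51.26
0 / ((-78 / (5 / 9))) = 0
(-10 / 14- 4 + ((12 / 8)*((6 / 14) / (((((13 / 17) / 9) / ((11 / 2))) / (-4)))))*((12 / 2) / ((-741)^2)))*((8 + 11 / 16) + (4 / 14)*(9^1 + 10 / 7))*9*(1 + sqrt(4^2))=-10777298668785 / 4352626096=-2476.05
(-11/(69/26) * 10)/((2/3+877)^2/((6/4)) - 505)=-25740/318590089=-0.00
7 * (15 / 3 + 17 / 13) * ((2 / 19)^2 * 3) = 6888 / 4693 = 1.47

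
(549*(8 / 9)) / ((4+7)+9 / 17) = 2074 / 49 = 42.33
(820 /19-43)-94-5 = -1878 /19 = -98.84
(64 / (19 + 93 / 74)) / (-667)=-4736 / 999833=-0.00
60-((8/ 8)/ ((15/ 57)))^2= 1139/ 25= 45.56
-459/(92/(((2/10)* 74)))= -73.84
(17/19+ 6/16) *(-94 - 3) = -18721/152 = -123.16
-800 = -800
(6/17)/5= 6/85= 0.07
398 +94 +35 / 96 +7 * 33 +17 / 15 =347759 / 480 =724.50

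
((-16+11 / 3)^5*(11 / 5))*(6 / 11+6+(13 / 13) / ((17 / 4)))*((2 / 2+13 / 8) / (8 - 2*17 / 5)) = -153874240583 / 16524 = -9312166.58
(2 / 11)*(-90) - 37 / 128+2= -20631 / 1408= -14.65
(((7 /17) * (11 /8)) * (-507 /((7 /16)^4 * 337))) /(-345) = 15228928 /225980405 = 0.07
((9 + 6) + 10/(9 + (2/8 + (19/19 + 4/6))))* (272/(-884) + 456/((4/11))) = 33981330/1703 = 19953.81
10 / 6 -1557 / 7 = -220.76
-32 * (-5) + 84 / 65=10484 / 65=161.29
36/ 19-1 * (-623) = 11873/ 19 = 624.89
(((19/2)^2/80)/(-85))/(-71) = 361/1931200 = 0.00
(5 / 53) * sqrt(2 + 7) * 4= 60 / 53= 1.13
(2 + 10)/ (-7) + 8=44/ 7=6.29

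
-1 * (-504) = 504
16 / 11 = 1.45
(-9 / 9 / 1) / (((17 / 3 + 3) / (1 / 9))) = -1 / 78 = -0.01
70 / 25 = 14 / 5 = 2.80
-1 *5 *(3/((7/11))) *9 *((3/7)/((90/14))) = -99/7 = -14.14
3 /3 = 1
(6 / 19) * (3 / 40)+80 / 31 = 30679 / 11780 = 2.60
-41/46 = -0.89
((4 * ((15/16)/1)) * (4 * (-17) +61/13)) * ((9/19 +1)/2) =-86415/494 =-174.93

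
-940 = -940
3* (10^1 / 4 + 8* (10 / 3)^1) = 175 / 2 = 87.50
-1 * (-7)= 7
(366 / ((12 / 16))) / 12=122 / 3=40.67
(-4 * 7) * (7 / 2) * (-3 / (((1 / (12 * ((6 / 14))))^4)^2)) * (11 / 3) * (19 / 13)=1179223941316608 / 1529437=771018316.75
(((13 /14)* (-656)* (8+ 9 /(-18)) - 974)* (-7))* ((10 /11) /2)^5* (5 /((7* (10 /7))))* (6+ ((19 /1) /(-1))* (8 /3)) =-16813.17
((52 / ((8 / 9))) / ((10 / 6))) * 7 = 2457 / 10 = 245.70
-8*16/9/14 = -64/63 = -1.02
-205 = -205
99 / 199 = 0.50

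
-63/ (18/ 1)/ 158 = -7/ 316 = -0.02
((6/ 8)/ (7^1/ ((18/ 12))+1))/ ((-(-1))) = 9/ 68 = 0.13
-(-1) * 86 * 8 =688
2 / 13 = 0.15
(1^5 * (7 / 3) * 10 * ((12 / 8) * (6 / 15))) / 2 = 7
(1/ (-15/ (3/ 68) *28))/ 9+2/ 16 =10709/ 85680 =0.12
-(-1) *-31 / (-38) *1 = 31 / 38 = 0.82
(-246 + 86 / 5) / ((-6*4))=143 / 15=9.53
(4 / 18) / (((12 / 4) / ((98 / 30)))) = 98 / 405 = 0.24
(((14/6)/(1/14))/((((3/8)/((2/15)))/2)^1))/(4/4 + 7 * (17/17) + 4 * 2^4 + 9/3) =3136/10125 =0.31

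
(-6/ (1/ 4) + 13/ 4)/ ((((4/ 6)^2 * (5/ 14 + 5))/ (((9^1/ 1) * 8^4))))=-8031744/ 25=-321269.76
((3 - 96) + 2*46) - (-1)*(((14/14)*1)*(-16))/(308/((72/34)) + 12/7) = -10279/9271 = -1.11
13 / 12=1.08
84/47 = 1.79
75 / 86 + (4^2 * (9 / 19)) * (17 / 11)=12.59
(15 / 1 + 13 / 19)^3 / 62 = 13231796 / 212629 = 62.23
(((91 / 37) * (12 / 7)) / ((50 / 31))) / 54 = 403 / 8325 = 0.05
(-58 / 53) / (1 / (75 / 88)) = -2175 / 2332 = -0.93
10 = 10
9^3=729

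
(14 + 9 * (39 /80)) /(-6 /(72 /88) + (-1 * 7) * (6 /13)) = -57369 /32960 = -1.74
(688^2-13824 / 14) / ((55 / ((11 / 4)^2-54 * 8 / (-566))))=7790724544 / 108955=71504.06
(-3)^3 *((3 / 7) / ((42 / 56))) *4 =-61.71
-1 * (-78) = 78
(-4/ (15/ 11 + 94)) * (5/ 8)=-55/ 2098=-0.03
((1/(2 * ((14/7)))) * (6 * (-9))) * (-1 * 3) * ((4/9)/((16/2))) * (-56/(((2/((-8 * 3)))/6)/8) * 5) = 362880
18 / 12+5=13 / 2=6.50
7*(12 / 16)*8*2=84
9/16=0.56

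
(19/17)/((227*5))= 0.00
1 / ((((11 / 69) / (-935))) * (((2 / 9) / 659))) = -34785315 / 2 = -17392657.50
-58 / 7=-8.29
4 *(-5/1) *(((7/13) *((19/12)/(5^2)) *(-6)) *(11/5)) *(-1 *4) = -11704/325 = -36.01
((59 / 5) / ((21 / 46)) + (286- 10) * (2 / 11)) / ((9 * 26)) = 43907 / 135135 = 0.32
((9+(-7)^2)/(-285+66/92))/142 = -0.00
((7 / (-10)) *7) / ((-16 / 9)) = 441 / 160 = 2.76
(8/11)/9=8/99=0.08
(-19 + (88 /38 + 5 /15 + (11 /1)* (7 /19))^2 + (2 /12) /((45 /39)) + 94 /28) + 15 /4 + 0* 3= 15085477 /454860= 33.17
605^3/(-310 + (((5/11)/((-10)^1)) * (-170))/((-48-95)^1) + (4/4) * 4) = -348333181625/481423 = -723549.11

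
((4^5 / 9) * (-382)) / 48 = -24448 / 27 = -905.48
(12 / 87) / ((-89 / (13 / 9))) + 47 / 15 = 363661 / 116145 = 3.13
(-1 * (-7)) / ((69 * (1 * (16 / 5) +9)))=35 / 4209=0.01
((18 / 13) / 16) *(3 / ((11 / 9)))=243 / 1144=0.21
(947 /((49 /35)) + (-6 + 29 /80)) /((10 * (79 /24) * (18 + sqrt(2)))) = 1.05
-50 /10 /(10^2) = -1 /20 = -0.05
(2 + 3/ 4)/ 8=11/ 32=0.34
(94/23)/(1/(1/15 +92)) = 129814/345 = 376.27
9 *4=36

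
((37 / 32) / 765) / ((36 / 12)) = 37 / 73440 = 0.00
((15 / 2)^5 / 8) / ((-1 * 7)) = -423.76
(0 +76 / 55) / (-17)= -76 / 935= -0.08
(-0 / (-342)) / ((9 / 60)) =0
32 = 32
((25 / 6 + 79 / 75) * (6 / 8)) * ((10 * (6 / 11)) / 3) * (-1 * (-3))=2349 / 110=21.35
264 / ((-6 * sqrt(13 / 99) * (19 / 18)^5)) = -249422976 * sqrt(143) / 32189287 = -92.66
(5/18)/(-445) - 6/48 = -805/6408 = -0.13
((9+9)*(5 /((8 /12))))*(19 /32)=2565 /32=80.16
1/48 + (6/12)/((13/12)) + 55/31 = 2.26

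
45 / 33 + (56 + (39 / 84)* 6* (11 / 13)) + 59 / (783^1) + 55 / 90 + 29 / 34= 125576881 / 2049894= 61.26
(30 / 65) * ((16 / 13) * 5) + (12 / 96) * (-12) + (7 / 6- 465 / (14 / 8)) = -934123 / 3549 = -263.21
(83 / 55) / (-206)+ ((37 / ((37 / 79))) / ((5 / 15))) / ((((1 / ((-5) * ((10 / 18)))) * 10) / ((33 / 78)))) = -24620899 / 883740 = -27.86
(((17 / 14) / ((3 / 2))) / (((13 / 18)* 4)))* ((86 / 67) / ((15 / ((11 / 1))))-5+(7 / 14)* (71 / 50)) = -1144253 / 1219400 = -0.94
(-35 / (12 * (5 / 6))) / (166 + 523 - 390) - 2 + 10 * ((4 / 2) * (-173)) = -2070283 / 598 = -3462.01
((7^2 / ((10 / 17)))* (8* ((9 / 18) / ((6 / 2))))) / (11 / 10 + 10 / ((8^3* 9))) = 1279488 / 12697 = 100.77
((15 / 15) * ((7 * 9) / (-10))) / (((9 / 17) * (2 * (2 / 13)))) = -1547 / 40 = -38.68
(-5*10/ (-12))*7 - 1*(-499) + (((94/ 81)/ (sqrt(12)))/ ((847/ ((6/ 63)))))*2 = 188*sqrt(3)/ 4322241 + 3169/ 6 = 528.17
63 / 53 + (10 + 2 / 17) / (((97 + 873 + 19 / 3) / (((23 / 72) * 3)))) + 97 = 518297961 / 5278058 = 98.20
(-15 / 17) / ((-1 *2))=15 / 34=0.44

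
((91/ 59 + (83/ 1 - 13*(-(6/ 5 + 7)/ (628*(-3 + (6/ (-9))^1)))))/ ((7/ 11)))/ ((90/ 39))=2238485327/ 38904600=57.54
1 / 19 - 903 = -17156 / 19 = -902.95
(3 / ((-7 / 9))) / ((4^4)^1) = -27 / 1792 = -0.02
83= 83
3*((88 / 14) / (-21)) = -44 / 49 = -0.90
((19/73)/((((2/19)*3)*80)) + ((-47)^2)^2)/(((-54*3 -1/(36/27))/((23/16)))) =-43100.10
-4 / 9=-0.44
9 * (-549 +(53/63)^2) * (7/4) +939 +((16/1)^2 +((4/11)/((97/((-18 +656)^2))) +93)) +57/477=-1885499632/323883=-5821.55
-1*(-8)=8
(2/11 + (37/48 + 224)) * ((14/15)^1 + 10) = 973955/396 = 2459.48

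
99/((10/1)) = 99/10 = 9.90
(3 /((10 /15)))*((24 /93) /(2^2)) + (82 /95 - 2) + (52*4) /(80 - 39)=510347 /120745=4.23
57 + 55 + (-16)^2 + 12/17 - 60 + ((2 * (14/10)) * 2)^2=144528/425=340.07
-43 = -43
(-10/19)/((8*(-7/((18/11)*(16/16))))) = 45/2926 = 0.02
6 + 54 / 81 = 20 / 3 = 6.67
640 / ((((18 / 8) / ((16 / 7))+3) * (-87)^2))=0.02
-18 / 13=-1.38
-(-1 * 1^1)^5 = 1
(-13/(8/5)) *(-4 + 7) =-24.38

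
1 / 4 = 0.25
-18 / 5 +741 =3687 / 5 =737.40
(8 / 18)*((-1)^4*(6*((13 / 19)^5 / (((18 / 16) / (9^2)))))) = 71288256 / 2476099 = 28.79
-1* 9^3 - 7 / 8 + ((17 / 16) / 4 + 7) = -46247 / 64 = -722.61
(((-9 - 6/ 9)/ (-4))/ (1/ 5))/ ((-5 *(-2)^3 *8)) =0.04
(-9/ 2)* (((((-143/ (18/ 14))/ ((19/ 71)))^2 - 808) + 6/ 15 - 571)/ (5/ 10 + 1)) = -25053876992/ 48735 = -514083.86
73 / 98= 0.74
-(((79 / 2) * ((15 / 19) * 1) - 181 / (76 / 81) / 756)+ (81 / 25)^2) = -55097433 / 1330000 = -41.43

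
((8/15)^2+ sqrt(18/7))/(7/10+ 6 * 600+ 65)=128/1649565+ 10 * sqrt(14)/85533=0.00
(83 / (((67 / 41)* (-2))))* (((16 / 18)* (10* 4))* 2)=-1088960 / 603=-1805.90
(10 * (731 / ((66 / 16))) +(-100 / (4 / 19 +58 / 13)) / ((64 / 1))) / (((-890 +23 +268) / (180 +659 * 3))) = -776211509455 / 121659296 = -6380.21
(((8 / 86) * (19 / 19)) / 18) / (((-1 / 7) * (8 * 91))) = -1 / 20124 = -0.00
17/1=17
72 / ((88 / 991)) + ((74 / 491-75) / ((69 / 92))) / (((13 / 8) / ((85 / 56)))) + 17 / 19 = 1548353908 / 2154999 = 718.49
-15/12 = -5/4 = -1.25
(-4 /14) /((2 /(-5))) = 5 /7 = 0.71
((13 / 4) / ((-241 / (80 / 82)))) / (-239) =130 / 2361559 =0.00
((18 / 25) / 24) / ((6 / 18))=9 / 100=0.09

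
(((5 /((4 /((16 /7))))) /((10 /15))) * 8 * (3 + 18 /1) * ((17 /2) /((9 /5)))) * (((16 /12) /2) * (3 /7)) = 6800 /7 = 971.43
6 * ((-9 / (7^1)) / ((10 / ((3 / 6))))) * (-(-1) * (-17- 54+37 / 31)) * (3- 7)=-116856 / 1085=-107.70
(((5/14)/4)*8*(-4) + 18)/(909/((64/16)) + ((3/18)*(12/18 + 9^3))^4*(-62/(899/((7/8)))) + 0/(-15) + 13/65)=-6453924480/5625247644978773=-0.00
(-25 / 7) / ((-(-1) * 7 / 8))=-200 / 49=-4.08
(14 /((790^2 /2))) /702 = 7 /109529550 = 0.00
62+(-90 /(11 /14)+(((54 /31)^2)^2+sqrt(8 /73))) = -440261522 /10158731+2 * sqrt(146) /73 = -43.01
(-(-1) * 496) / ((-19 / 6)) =-2976 / 19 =-156.63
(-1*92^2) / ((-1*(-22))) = -4232 / 11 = -384.73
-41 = -41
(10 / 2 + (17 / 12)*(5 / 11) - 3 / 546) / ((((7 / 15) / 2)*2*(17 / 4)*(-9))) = -0.32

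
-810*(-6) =4860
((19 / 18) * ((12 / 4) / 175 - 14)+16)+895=2823157 / 3150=896.24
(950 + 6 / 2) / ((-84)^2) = 953 / 7056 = 0.14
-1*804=-804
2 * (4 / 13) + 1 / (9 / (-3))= 11 / 39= 0.28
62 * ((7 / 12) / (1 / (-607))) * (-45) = 1975785 / 2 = 987892.50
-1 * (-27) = 27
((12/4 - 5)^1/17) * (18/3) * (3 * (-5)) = 180/17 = 10.59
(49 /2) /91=7 /26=0.27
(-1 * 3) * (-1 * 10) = 30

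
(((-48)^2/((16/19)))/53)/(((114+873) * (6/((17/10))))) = 1292/87185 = 0.01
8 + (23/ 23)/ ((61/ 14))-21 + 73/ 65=-11.65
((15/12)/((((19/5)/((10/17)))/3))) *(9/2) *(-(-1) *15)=39.18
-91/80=-1.14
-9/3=-3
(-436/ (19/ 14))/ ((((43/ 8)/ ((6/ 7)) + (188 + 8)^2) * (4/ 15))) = -156960/ 5005873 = -0.03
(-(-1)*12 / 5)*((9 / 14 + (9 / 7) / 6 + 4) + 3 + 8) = 38.06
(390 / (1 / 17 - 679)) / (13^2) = -255 / 75023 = -0.00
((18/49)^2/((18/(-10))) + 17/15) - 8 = -250003/36015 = -6.94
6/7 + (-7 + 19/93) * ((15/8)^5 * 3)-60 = -531.60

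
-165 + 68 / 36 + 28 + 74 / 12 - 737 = -15587 / 18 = -865.94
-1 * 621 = -621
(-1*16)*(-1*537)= 8592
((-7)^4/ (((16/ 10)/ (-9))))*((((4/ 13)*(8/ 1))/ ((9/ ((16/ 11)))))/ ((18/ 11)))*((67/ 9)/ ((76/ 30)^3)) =-402167500/ 267501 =-1503.42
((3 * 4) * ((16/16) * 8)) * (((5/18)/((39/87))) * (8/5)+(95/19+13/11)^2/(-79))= 18170752/372801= 48.74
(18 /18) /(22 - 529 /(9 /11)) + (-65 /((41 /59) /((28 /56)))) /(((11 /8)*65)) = -120965 /230461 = -0.52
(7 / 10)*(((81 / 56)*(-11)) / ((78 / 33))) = -9801 / 2080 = -4.71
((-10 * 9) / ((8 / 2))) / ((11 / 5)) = -225 / 22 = -10.23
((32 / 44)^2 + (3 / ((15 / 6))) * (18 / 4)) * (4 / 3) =14348 / 1815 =7.91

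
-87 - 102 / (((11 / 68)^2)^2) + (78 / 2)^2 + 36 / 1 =-2159378082 / 14641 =-147488.43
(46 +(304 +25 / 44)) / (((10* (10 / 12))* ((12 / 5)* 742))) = 3085 / 130592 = 0.02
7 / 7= 1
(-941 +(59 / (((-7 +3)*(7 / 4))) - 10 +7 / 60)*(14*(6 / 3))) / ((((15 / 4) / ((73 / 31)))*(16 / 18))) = -1026.99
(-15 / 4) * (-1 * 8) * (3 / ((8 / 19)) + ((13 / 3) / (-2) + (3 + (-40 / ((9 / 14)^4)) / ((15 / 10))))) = -116665445 / 26244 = -4445.41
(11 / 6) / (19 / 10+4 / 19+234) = 1045 / 134583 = 0.01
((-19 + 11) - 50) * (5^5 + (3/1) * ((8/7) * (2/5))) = -181329.54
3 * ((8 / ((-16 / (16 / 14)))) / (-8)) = 3 / 14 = 0.21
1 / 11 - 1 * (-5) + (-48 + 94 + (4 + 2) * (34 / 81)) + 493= 162343 / 297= 546.61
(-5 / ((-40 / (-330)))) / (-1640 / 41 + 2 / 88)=1815 / 1759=1.03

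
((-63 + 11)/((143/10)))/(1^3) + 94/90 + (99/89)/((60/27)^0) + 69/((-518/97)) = -328624391/22820490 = -14.40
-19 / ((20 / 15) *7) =-57 / 28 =-2.04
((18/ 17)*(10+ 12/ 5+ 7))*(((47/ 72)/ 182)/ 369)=4559/ 22833720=0.00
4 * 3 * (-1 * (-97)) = 1164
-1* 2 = -2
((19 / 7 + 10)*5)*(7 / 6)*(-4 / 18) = -445 / 27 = -16.48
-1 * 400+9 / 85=-33991 / 85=-399.89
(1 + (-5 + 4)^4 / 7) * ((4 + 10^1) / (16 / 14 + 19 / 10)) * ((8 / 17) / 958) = 4480 / 1734459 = 0.00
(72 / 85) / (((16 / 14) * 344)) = 63 / 29240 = 0.00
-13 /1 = -13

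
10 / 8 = 1.25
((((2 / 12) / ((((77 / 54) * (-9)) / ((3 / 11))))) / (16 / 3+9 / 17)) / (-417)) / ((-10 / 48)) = -1224 / 176010835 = -0.00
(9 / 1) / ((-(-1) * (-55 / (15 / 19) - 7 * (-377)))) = 27 / 7708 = 0.00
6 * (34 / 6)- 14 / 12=197 / 6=32.83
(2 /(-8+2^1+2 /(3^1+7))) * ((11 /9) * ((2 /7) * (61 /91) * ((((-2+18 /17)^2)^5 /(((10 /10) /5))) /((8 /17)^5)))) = -2251502387200 /236061165249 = -9.54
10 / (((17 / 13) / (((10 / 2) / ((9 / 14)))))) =59.48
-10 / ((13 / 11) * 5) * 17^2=-6358 / 13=-489.08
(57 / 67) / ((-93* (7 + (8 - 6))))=-19 / 18693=-0.00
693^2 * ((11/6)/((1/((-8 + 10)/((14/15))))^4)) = 1819310625/98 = 18564394.13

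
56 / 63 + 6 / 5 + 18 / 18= 3.09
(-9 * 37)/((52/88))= -563.54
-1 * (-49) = 49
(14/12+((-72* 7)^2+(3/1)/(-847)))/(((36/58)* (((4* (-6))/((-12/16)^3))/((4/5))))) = 37436541467/6504960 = 5755.08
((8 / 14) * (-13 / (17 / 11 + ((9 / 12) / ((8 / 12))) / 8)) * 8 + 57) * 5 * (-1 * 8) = -7229960 / 8309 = -870.14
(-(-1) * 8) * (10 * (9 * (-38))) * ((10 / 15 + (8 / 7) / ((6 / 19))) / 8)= -102600 / 7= -14657.14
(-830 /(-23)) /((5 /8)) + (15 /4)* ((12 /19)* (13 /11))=291007 /4807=60.54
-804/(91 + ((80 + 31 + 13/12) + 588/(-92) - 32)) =-221904/45455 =-4.88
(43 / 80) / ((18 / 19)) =817 / 1440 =0.57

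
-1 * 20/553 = -20/553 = -0.04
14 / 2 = 7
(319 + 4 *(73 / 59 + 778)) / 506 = 202721 / 29854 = 6.79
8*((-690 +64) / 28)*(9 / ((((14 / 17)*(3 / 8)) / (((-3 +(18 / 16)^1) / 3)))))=159630 / 49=3257.76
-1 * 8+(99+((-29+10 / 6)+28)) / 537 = -12589 / 1611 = -7.81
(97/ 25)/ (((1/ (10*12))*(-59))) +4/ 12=-7.56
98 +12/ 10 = 496/ 5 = 99.20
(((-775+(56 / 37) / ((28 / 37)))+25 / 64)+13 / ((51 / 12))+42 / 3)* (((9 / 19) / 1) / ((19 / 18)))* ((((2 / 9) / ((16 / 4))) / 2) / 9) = -822039 / 785536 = -1.05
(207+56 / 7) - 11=204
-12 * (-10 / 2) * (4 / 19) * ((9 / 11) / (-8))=-1.29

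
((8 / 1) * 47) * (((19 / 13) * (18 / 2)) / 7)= 64296 / 91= 706.55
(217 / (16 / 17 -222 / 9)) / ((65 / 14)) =-77469 / 39325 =-1.97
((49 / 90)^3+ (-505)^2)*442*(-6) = -41086848725429 / 60750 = -676326727.99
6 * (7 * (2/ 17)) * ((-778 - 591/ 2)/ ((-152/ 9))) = 21357/ 68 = 314.07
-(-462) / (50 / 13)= 3003 / 25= 120.12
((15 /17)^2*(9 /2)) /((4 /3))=6075 /2312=2.63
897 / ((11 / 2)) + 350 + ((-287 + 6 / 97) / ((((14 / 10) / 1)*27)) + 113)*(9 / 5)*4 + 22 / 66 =142549901 / 112035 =1272.37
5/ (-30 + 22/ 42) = -105/ 619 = -0.17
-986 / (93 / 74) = -72964 / 93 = -784.56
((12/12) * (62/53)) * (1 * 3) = 186/53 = 3.51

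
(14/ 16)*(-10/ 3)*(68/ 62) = -3.20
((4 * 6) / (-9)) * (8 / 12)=-1.78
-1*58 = -58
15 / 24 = 5 / 8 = 0.62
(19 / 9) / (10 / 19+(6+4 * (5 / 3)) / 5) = 1805 / 2616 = 0.69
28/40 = 7/10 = 0.70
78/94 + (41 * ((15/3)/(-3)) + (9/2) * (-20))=-22208/141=-157.50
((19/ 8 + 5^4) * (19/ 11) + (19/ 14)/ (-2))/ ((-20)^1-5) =-43.32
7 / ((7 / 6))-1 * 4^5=-1018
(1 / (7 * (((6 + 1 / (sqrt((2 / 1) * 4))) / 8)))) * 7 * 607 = 233088 / 287 - 9712 * sqrt(2) / 287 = 764.30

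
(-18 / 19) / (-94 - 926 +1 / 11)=198 / 213161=0.00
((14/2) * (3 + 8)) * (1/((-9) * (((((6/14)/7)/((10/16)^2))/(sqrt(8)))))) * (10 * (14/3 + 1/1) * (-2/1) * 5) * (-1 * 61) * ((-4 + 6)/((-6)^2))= -2445375625 * sqrt(2)/11664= -296492.06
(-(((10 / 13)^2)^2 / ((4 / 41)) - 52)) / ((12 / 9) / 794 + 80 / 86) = 35405390568 / 681551143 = 51.95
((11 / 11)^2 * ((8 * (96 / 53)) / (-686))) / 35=-384 / 636265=-0.00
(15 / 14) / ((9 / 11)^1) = 55 / 42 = 1.31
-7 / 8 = -0.88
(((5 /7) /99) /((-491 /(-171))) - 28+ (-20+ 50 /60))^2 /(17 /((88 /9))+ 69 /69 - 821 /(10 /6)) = -1144645568137210 /252069397003809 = -4.54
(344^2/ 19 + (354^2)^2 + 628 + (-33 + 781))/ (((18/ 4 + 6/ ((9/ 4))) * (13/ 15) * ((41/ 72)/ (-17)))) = -32869325078519040/ 435461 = -75481673625.24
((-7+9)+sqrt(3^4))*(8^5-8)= 360360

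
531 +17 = 548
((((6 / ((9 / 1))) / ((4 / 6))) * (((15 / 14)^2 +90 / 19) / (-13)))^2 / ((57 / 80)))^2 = 640712798358890625 / 7746032860940324041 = 0.08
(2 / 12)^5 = 1 / 7776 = 0.00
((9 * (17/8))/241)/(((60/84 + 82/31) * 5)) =3689/780840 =0.00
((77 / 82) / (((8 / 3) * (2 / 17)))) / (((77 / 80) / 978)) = 124695 / 41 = 3041.34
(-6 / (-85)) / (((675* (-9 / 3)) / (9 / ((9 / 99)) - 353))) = 508 / 57375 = 0.01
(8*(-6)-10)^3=-195112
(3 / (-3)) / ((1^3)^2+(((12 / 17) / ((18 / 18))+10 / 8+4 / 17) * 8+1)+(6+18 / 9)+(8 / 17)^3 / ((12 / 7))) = -14739 / 406652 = -0.04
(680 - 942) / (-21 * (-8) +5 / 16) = -4192 / 2693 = -1.56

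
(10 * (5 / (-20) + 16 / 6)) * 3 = 145 / 2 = 72.50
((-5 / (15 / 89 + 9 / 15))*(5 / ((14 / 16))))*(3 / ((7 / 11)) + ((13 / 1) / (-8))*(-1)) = -235.67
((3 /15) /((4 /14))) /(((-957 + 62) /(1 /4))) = -7 /35800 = -0.00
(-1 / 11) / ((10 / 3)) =-3 / 110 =-0.03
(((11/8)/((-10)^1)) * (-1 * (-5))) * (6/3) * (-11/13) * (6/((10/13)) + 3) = 3267/260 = 12.57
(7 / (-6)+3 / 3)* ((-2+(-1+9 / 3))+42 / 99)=-0.07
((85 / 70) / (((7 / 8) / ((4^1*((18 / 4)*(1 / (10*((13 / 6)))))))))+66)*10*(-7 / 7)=-427764 / 637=-671.53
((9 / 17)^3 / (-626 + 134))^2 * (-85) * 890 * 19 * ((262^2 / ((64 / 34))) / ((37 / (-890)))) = 19063329994326375 / 166232180384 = 114678.94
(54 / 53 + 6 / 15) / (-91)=-376 / 24115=-0.02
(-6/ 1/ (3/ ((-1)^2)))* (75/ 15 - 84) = 158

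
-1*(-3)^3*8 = 216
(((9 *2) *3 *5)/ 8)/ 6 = 45/ 8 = 5.62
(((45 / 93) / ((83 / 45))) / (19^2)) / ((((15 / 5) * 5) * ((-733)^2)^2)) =45 / 268140791302989413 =0.00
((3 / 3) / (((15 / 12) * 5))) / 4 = 1 / 25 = 0.04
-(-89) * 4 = 356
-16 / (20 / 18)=-14.40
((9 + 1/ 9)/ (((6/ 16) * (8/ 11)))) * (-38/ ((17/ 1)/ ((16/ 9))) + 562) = 77010956/ 4131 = 18642.21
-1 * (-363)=363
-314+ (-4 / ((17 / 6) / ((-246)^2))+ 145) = -1455257 / 17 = -85603.35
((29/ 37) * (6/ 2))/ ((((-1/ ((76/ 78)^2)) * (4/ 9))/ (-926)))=29082882/ 6253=4651.03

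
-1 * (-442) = 442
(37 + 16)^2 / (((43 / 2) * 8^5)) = 2809 / 704512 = 0.00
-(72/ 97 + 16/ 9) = -2200/ 873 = -2.52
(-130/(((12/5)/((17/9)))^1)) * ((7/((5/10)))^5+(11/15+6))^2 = -14383547864021141/486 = -29595777497985.89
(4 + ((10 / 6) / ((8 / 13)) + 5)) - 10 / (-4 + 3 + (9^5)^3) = 7231926014824481 / 617673396283944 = 11.71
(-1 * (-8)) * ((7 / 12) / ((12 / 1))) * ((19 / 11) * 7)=4.70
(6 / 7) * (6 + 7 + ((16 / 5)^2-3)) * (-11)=-33396 / 175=-190.83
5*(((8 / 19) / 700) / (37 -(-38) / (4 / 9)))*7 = 4 / 23275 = 0.00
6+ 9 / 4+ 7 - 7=8.25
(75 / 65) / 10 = 3 / 26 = 0.12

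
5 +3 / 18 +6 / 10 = 173 / 30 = 5.77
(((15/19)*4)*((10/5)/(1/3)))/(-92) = -0.21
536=536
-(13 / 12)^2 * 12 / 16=-169 / 192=-0.88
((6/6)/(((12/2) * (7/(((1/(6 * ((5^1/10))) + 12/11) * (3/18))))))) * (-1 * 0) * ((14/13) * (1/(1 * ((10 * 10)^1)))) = 0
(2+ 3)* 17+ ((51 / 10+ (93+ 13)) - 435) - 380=-6189 / 10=-618.90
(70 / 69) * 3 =3.04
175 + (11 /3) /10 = 5261 /30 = 175.37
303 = 303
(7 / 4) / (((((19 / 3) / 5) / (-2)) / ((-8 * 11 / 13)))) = 4620 / 247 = 18.70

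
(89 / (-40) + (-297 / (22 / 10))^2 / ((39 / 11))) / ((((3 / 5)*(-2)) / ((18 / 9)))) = -2671843 / 312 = -8563.60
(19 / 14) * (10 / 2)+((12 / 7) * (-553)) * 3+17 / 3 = -118925 / 42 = -2831.55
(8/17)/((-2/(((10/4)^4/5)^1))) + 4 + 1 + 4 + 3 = 691/68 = 10.16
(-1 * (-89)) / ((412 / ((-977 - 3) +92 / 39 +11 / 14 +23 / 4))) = -209.78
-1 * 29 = -29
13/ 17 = 0.76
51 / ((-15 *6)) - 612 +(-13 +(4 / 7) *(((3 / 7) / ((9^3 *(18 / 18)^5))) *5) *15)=-24827741 / 39690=-625.54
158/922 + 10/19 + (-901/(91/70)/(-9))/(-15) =-13638757/3074409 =-4.44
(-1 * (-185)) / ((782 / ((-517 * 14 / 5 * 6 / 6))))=-133903 / 391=-342.46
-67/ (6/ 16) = -536/ 3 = -178.67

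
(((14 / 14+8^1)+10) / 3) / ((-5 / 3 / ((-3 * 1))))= 57 / 5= 11.40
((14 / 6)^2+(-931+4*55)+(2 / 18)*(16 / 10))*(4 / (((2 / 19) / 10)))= -2412392 / 9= -268043.56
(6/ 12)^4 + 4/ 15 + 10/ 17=3743/ 4080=0.92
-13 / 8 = -1.62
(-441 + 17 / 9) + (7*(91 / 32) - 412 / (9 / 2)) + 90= -40393 / 96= -420.76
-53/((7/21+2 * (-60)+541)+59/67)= -10653/84865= -0.13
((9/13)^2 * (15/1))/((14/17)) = 20655/2366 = 8.73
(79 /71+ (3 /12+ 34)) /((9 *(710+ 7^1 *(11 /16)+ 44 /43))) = 0.01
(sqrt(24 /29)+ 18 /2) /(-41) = -9 /41 -2 *sqrt(174) /1189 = -0.24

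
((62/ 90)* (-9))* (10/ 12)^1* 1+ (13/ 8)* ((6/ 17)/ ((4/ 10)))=-3.73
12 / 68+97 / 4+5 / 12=1267 / 51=24.84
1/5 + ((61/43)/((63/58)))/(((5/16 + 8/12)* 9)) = 665009/1909845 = 0.35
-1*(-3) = 3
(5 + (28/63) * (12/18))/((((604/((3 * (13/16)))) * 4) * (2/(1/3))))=1859/2087424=0.00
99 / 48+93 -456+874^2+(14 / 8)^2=6108145 / 8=763518.12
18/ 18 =1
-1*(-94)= 94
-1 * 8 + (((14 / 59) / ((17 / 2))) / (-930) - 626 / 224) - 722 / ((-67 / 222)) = 8334853992919 / 3499828080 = 2381.50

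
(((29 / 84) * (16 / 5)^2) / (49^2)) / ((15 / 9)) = 0.00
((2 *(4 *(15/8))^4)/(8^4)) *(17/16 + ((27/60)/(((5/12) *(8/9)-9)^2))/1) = 46988191125/28463071232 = 1.65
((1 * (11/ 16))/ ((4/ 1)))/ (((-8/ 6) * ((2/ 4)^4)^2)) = -33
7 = 7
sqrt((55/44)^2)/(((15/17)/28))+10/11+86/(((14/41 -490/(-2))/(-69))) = 1813433/110649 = 16.39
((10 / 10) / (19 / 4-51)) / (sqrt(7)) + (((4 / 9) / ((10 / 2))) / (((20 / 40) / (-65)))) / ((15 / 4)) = -416 / 135-4 * sqrt(7) / 1295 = -3.09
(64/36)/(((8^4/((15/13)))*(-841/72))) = -15/349856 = -0.00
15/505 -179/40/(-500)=78079/2020000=0.04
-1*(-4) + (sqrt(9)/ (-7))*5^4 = -1847/ 7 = -263.86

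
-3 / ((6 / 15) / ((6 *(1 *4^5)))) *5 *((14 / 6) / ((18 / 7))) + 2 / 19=-11916794 / 57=-209066.56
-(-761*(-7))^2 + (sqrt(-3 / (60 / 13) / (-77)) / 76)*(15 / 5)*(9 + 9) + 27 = -28376902 + 27*sqrt(5005) / 29260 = -28376901.93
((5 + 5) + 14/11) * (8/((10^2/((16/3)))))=3968/825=4.81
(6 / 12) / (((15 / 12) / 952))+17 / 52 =99093 / 260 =381.13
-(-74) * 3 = 222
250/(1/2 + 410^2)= 0.00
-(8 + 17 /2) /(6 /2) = -11 /2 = -5.50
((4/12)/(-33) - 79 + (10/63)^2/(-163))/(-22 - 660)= 281134963/2426698197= 0.12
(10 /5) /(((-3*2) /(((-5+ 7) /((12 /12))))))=-0.67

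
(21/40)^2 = 441/1600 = 0.28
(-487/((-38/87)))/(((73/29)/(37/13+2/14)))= 1323.94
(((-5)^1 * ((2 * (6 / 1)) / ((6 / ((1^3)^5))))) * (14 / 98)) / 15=-2 / 21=-0.10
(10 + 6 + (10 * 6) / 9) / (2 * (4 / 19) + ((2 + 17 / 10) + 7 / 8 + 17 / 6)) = 51680 / 17851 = 2.90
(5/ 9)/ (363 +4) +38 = 125519/ 3303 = 38.00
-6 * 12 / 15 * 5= -24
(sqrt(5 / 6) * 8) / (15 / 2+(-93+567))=8 * sqrt(30) / 2889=0.02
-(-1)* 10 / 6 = 5 / 3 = 1.67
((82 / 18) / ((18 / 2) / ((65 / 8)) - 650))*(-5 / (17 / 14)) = 93275 / 3226617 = 0.03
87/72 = 29/24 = 1.21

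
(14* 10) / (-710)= -14 / 71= -0.20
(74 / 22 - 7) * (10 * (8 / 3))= -3200 / 33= -96.97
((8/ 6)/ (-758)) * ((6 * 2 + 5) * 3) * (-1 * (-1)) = -34/ 379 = -0.09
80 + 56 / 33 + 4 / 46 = 62074 / 759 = 81.78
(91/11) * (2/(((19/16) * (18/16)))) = 23296/1881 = 12.38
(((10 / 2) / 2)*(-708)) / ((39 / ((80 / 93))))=-47200 / 1209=-39.04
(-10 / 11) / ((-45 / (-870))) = -580 / 33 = -17.58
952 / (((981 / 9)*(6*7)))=68 / 327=0.21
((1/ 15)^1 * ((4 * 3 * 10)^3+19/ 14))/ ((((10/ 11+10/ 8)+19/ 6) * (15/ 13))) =6918917434/ 369075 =18746.64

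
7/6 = 1.17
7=7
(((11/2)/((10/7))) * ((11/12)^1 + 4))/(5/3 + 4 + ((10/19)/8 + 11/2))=86317/51220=1.69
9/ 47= 0.19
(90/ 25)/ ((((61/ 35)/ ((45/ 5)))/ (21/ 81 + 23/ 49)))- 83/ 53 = 271111/ 22631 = 11.98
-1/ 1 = -1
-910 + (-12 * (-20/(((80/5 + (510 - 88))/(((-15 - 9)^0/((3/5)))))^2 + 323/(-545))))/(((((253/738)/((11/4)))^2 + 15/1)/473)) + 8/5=-1747438875281354898/1923876570741595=-908.29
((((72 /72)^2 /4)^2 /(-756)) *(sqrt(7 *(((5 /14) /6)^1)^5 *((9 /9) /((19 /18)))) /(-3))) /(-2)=-0.00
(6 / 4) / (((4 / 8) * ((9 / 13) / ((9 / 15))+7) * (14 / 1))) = 39 / 1484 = 0.03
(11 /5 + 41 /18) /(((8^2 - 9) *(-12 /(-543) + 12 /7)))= 510601 /10890000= 0.05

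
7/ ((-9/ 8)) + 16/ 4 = -20/ 9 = -2.22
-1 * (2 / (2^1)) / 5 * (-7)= 7 / 5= 1.40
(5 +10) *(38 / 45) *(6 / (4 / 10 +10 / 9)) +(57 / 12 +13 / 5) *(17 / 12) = 82561 / 1360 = 60.71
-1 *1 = -1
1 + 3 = 4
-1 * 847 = -847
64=64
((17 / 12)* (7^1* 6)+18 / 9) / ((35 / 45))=1107 / 14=79.07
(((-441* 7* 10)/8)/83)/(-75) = 1029/1660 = 0.62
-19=-19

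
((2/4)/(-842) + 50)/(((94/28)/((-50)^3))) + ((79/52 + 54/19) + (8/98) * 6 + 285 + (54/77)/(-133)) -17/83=-1627950592363087033/874588486772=-1861390.38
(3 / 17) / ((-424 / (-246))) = 369 / 3604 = 0.10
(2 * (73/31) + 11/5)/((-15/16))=-5712/775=-7.37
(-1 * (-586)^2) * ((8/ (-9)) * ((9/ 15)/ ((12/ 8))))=5494336/ 45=122096.36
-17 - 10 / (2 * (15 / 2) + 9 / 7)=-1004 / 57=-17.61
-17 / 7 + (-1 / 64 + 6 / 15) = -4579 / 2240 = -2.04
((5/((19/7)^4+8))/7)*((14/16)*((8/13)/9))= 12005/17494893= 0.00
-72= -72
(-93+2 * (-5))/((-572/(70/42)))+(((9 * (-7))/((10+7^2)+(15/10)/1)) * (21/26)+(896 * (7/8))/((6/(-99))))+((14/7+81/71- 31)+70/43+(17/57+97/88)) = -9461284012925/729960088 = -12961.37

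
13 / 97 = 0.13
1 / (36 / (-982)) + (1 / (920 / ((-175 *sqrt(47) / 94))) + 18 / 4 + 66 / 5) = -431 / 45 - 35 *sqrt(47) / 17296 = -9.59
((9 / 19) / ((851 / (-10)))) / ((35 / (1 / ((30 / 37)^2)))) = -37 / 152950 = -0.00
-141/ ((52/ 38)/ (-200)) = 267900/ 13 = 20607.69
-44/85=-0.52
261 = 261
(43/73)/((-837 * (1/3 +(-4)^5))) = 43/62547057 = 0.00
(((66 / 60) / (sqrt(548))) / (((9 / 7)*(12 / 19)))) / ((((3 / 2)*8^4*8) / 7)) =0.00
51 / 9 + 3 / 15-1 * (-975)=14713 / 15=980.87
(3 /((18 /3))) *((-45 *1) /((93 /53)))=-795 /62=-12.82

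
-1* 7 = -7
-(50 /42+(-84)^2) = -148201 /21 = -7057.19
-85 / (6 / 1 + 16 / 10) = -425 / 38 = -11.18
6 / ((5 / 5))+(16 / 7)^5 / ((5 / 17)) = 18330002 / 84035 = 218.12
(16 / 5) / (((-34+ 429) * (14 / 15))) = 24 / 2765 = 0.01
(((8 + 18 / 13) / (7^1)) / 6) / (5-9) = -61 / 1092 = -0.06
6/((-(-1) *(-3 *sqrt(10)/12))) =-12 *sqrt(10)/5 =-7.59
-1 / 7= -0.14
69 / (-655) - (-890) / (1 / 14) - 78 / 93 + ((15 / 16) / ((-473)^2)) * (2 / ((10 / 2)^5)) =56599215457511183 / 4542817345000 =12459.06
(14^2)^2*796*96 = 2935597056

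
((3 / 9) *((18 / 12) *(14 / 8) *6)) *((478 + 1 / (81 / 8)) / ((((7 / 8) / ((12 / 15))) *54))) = 154904 / 3645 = 42.50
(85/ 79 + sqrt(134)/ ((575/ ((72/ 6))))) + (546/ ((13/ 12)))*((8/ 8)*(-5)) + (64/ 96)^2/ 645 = -1155165659/ 458595 + 12*sqrt(134)/ 575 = -2518.68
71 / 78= 0.91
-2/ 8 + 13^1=51/ 4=12.75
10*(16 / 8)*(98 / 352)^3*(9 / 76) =5294205 / 103583744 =0.05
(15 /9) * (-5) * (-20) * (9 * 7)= 10500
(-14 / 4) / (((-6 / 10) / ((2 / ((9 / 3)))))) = 35 / 9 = 3.89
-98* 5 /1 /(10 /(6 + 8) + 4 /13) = -44590 /93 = -479.46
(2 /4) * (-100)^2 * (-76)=-380000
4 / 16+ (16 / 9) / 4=0.69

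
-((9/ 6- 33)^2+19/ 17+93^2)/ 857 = -655681/ 58276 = -11.25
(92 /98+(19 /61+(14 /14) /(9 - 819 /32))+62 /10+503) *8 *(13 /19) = 2793.71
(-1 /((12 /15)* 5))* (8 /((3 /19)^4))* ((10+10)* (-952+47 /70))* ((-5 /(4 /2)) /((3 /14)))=-173569327060 /243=-714277066.09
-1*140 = -140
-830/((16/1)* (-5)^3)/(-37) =-0.01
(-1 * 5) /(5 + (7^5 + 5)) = -5 /16817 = -0.00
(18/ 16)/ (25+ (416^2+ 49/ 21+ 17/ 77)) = 2079/ 319858408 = 0.00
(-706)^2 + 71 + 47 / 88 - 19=43866991 / 88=498488.53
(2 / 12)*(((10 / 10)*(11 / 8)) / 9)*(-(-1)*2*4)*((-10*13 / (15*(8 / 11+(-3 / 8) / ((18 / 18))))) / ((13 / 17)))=-16456 / 2511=-6.55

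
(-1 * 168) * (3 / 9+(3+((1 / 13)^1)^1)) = -7448 / 13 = -572.92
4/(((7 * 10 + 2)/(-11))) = -11/18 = -0.61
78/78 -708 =-707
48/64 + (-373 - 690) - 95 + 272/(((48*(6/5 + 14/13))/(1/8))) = -4109447/3552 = -1156.94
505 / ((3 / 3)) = 505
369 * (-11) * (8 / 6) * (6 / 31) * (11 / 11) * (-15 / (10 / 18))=876744 / 31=28282.06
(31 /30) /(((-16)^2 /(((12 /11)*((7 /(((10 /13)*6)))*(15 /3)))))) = 2821 /84480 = 0.03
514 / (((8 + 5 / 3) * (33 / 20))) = 32.23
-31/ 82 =-0.38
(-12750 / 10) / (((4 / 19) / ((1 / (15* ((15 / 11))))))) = -3553 / 12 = -296.08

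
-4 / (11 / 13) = -4.73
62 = 62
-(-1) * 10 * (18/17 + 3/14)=1515/119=12.73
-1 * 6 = -6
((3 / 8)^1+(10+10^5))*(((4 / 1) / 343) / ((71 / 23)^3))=9734609861 / 245526946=39.65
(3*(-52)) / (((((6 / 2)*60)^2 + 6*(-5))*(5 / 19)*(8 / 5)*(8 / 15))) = -57 / 2656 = -0.02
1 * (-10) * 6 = -60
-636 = -636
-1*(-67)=67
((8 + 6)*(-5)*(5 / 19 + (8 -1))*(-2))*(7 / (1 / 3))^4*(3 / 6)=1878686460 / 19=98878234.74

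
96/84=8/7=1.14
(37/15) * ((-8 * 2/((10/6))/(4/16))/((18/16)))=-18944/225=-84.20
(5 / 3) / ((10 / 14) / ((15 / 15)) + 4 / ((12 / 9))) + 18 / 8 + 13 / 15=927 / 260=3.57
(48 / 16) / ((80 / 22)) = 33 / 40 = 0.82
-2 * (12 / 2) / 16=-3 / 4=-0.75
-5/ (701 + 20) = -5/ 721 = -0.01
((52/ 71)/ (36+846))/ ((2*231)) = 0.00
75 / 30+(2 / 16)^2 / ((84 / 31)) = 13471 / 5376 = 2.51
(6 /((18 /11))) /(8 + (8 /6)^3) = 99 /280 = 0.35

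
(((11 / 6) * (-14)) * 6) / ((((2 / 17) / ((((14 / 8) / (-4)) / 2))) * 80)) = 9163 / 2560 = 3.58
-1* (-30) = 30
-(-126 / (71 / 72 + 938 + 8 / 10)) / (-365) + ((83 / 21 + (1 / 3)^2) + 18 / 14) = 8322512587 / 1555947477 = 5.35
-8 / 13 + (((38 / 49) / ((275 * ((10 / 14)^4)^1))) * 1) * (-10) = -323412 / 446875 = -0.72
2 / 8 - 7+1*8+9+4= 57 / 4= 14.25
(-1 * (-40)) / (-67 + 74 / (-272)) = -5440 / 9149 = -0.59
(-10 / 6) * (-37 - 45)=410 / 3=136.67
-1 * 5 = -5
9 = 9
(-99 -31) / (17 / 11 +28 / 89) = -127270 / 1821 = -69.89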